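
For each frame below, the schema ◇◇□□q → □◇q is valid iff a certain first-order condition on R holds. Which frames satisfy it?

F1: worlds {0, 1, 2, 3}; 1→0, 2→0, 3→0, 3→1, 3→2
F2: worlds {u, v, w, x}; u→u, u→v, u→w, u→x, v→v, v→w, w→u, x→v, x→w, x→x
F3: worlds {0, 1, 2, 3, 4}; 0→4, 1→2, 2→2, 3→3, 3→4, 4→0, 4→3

The schema corresponds to a generalized confluence (Geach) condition: ∀x ∀y ∀z ((xR²y ∧ xRz) → ∃w (yR²w ∧ zRw)).
F1: fails — 3R²0, 3R0 but no w with 0R²w and 0Rw.
F2: satisfies the condition.
F3: satisfies the condition.

F2, F3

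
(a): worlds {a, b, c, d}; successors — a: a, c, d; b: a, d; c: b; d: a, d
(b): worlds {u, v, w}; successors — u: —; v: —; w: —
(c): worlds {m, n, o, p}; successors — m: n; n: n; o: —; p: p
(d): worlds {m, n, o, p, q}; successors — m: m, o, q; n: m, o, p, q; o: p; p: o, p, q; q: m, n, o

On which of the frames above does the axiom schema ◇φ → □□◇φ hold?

(b), (c)

The schema corresponds to a generalized confluence (Geach) condition: ∀x ∀y ∀z ((xRy ∧ xR²z) → ∃w (y = w ∧ zRw)).
(a): fails — aRa, aR²c but no w with a=w and cRw.
(b): ✓.
(c): ✓.
(d): fails — mRm, mR²o but no w with m=w and oRw.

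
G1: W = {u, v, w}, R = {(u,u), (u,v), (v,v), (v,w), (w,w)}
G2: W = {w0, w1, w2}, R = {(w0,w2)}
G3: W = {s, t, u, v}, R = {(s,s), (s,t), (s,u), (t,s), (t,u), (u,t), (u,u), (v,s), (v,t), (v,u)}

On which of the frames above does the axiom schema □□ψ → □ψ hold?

This is the axiom for density; its first-order frame correspondent is ∀x ∀y (Rxy → ∃z (Rxz ∧ Rzy)).
G1: condition met.
G2: fails — Rw0w2 but no z with Rw0z and Rzw2.
G3: condition met.
Valid on: G1, G3.

G1, G3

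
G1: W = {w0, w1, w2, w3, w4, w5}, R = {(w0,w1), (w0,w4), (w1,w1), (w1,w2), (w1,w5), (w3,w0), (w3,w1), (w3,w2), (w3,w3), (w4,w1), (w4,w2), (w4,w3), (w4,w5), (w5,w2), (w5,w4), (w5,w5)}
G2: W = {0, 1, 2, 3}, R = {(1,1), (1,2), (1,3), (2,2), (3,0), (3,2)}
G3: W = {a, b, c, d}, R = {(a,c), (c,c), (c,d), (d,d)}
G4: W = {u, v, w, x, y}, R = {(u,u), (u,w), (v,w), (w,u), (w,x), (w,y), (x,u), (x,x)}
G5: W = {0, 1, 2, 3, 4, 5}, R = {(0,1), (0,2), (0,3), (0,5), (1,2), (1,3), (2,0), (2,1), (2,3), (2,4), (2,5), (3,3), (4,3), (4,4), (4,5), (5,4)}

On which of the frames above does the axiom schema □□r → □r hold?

This is the axiom for density; its first-order frame correspondent is ∀x ∀y (Rxy → ∃z (Rxz ∧ Rzy)).
G1: fails — Rw0w4 but no z with Rw0z and Rzw4.
G2: fails — R30 but no z with R3z and Rz0.
G3: satisfies the condition.
G4: fails — Rvw but no z with Rvz and Rzw.
G5: fails — R12 but no z with R1z and Rz2.

G3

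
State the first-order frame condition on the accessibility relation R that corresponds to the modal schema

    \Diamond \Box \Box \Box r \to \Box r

This is a Sahlqvist (Geach-type) schema ◇^1□^3r → □^1◇^0r.
Minimal-valuation argument: fix x; take any y with xR^1y and any z with xR^1z. Set V(r) to the set of worlds R-reachable from y in exactly 3 steps. Then □^3r holds at y, so the antecedent holds at x; validity forces ◇^0r at z, giving a w with zR^0w and yR^3w.
First-order correspondent: \forall x \forall y \forall z ((xRy \wedge xRz) \to \exists w (y R^3 w \wedge z = w)).

\forall x \forall y \forall z ((xRy \wedge xRz) \to \exists w (y R^3 w \wedge z = w))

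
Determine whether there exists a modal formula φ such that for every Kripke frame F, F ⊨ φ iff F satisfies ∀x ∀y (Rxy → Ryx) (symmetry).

Definable; p → □◇p defines it

This is a Sahlqvist condition; the B axiom p → □◇p defines it.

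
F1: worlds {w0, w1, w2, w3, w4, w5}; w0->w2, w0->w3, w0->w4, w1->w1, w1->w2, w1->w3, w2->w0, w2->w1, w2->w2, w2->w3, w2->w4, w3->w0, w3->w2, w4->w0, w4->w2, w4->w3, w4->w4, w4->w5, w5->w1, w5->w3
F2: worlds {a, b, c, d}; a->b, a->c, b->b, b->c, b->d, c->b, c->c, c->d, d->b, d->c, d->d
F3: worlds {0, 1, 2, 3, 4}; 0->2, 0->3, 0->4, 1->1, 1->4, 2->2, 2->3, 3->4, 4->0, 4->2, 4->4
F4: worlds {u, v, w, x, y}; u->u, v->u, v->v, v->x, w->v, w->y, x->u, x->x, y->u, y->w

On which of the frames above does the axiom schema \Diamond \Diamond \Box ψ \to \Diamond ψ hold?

F2

This is the axiom for a generalized confluence (Geach) condition; its first-order frame correspondent is \forall x \forall y (x R^2 y \to \exists w (yRw \wedge xRw)).
F1: fails — w5R²w3 but no w with w3Rw and w5Rw.
F2: satisfies the condition.
F3: fails — 1R²2 but no w with 2Rw and 1Rw.
F4: fails — wR²u but no t with uRt and wRt.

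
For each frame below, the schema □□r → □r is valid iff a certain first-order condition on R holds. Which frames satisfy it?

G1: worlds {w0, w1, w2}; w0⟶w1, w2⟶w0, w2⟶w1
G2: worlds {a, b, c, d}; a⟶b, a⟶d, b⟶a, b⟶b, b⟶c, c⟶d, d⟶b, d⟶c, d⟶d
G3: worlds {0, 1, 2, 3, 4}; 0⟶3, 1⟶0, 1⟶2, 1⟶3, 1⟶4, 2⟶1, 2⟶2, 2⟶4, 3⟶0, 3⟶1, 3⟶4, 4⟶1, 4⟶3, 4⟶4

Frame correspondent (Sahlqvist): ∀x ∀y (Rxy → ∃z (Rxz ∧ Rzy)) — i.e. density.
G1: fails — Rw0w1 but no z with Rw0z and Rzw1.
G2: ✓.
G3: fails — R03 but no z with R0z and Rz3.
Valid on: G2.

G2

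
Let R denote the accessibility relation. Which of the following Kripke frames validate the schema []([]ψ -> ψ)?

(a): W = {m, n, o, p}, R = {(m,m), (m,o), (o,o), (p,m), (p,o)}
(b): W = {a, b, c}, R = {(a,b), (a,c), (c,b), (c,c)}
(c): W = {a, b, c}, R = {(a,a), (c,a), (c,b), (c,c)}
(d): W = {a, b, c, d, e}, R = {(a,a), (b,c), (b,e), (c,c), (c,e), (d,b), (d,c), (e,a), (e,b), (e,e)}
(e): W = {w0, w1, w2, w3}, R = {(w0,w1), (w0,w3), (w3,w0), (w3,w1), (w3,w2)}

(a)

This is the axiom for shift-reflexivity; its first-order frame correspondent is forall x forall y (Rxy -> Ryy).
(a): satisfies the condition.
(b): fails — Rab but not Rbb.
(c): fails — Rcb but not Rbb.
(d): fails — Reb but not Rbb.
(e): fails — Rw3w1 but not Rw1w1.
Valid on: (a).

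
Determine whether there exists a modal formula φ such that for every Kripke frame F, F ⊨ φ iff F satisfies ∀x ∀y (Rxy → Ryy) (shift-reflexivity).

Yes, by □(□r → r)

Yes: it is shift-reflexivity, defined by the T□ schema □(□r → r).
Suppose □(□r→r) is valid. Take Rxy and set V(r)={w : Ryw}. Then at y, □r holds; since □(□r→r) at x, □r→r at y, so r at y, i.e. Ryy.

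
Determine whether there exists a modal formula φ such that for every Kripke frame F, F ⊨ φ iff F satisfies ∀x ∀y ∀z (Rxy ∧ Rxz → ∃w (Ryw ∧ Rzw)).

Definable; ◇□q → □◇q defines it

This is a Sahlqvist condition; the .2 axiom ◇□q → □◇q defines it.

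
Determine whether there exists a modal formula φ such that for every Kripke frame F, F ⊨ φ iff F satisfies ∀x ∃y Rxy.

This is a Sahlqvist condition; the D axiom □q → ◇q defines it.
Suppose □q→◇q is valid. At any x set V(q)=W. Then □q at x, so ◇q at x, so x has a successor.

Yes, by □q → ◇q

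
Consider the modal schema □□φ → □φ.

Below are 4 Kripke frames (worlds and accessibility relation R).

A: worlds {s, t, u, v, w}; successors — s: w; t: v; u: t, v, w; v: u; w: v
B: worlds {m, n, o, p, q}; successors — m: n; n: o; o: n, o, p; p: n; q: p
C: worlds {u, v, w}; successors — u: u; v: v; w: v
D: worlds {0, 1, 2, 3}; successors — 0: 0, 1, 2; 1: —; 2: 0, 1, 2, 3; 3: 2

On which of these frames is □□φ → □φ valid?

C, D

Frame correspondent (Sahlqvist): ∀x ∀y (Rxy → ∃z (Rxz ∧ Rzy)) — i.e. density.
A: fails — Ruw but no z with Ruz and Rzw.
B: fails — Rpn but no z with Rpz and Rzn.
C: ✓.
D: ✓.
Valid on: C, D.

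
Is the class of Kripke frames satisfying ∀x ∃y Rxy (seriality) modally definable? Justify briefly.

The condition is seriality. A defining modal formula is □q → ◇q.
Suppose □q→◇q is valid. At any x set V(q)=W. Then □q at x, so ◇q at x, so x has a successor.

Definable; □q → ◇q defines it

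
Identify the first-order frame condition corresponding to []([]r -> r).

Shift-reflexivity

This is the T□ axiom.
Its frame correspondent is shift-reflexivity — forall x forall y (Rxy -> Ryy).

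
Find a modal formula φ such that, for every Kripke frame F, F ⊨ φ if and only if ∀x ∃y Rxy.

This is seriality; the standard corresponding axiom is D: □p → ◇p.
Suppose □p→◇p is valid. At any x set V(p)=W. Then □p at x, so ◇p at x, so x has a successor.

□p → ◇p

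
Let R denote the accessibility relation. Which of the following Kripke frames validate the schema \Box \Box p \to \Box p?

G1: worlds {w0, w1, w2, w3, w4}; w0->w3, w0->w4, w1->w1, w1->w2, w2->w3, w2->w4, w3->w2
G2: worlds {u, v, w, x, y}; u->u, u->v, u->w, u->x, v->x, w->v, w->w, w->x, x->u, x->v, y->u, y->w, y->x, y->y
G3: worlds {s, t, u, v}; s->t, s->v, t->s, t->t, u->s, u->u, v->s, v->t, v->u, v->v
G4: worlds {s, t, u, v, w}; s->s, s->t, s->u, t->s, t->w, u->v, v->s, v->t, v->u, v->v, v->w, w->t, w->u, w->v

Frame correspondent (Sahlqvist): \forall x \forall y (Rxy \to \exists z (Rxz \wedge Rzy)) — i.e. density.
G1: fails — Rw0w4 but no z with Rw0z and Rzw4.
G2: fails — Rvx but no z with Rvz and Rzx.
G3: satisfies the condition.
G4: fails — Rtw but no z with Rtz and Rzw.

G3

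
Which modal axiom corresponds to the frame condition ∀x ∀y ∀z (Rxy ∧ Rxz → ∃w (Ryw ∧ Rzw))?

◇□s → □◇s

This is convergence; the standard corresponding axiom is .2: ◇□s → □◇s.
Suppose ◇□s→□◇s is valid. Take Rxy, Rxz and set V(s)={w : Ryw}. Then □s at y so ◇□s at x, so □◇s at x, so ◇s at z, giving w with Rzw and Ryw.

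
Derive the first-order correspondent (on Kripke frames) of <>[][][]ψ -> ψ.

forall x forall y (xRy -> exists w (y R^3 w & x = w))

This is a Sahlqvist (Geach-type) schema ◇^1□^3ψ → □^0◇^0ψ.
Minimal-valuation argument: fix x; take any y with xR^1y and any z with xR^0z. Set V(ψ) to the set of worlds R-reachable from y in exactly 3 steps. Then □^3ψ holds at y, so the antecedent holds at x; validity forces ◇^0ψ at z, giving a w with zR^0w and yR^3w.
First-order correspondent: forall x forall y (xRy -> exists w (y R^3 w & x = w)).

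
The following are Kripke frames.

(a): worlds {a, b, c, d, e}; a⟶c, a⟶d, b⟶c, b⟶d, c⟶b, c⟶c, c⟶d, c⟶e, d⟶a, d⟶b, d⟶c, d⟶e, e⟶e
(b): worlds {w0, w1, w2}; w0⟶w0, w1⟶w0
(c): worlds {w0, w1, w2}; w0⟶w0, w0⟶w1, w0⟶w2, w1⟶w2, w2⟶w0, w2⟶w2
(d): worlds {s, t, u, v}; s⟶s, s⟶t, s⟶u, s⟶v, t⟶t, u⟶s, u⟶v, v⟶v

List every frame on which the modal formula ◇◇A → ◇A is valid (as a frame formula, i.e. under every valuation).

(b)

This is the axiom for transitivity; its first-order frame correspondent is ∀x ∀y ∀z (Rxy ∧ Ryz → Rxz).
(a): fails — Rbc and Rcb but not Rbb.
(b): satisfies the condition.
(c): fails — Rw1w2 and Rw2w0 but not Rw1w0.
(d): fails — Rus and Rsu but not Ruu.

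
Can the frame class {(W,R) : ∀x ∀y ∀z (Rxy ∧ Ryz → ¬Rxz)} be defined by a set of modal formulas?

Any modally definable frame class is closed under surjective bounded morphisms.
The 7-cycle (worlds w0,w1,w2,w3,w4,w5,w6 with w0→w1→w2→w3→w4→w5→w6→w0) is intransitive. Mapping every world to a single reflexive point • is a surjective bounded morphism; the reflexive point is not intransitive (R••∧R•• but R••).
So no modal formula (or set of formulas) defines exactly the intransitive frames.

Not modally definable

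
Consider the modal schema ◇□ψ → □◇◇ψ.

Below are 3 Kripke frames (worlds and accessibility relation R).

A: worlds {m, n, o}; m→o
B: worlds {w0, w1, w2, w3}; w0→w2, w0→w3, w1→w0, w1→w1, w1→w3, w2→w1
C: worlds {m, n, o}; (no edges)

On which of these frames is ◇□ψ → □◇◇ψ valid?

C

Frame correspondent (Sahlqvist): ∀x ∀y ∀z ((xRy ∧ xRz) → ∃w (yRw ∧ zR²w)) — i.e. a generalized confluence (Geach) condition.
A: fails — mRo, mRo but no w with oRw and oR²w.
B: fails — w0Rw2, w0Rw3 but no w with w2Rw and w3R²w.
C: ✓.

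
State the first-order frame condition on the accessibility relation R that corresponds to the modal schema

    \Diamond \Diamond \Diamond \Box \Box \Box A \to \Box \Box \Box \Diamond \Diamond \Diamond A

\forall x \forall y \forall z ((x R^3 y \wedge x R^3 z) \to \exists w (y R^3 w \wedge z R^3 w))

This is a Sahlqvist (Geach-type) schema ◇^3□^3A → □^3◇^3A.
Minimal-valuation argument: fix x; take any y with xR^3y and any z with xR^3z. Set V(A) to the set of worlds R-reachable from y in exactly 3 steps. Then □^3A holds at y, so the antecedent holds at x; validity forces ◇^3A at z, giving a w with zR^3w and yR^3w.
First-order correspondent: \forall x \forall y \forall z ((x R^3 y \wedge x R^3 z) \to \exists w (y R^3 w \wedge z R^3 w)).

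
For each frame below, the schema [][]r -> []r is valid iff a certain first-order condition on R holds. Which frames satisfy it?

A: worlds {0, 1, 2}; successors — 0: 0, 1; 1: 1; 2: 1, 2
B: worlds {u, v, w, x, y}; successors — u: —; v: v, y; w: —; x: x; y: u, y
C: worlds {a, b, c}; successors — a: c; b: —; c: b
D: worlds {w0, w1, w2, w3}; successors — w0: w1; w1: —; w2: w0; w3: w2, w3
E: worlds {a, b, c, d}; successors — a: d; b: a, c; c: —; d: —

A, B

The schema corresponds to density: forall x forall y (Rxy -> exists z (Rxz & Rzy)).
A: satisfies the condition.
B: satisfies the condition.
C: fails — Rac but no z with Raz and Rzc.
D: fails — Rw0w1 but no z with Rw0z and Rzw1.
E: fails — Rad but no z with Raz and Rzd.
Valid on: A, B.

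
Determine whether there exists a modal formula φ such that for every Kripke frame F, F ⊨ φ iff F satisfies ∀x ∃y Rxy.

Yes, by □r → ◇r

The condition is seriality. A defining modal formula is □r → ◇r.
Suppose □r→◇r is valid. At any x set V(r)=W. Then □r at x, so ◇r at x, so x has a successor.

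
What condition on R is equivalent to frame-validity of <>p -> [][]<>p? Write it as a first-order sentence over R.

This is a Sahlqvist (Geach-type) schema ◇^1□^0p → □^2◇^1p.
First-order correspondent: forall x forall y forall z ((xRy & x R^2 z) -> exists w (y = w & zRw)).

forall x forall y forall z ((xRy & x R^2 z) -> exists w (y = w & zRw))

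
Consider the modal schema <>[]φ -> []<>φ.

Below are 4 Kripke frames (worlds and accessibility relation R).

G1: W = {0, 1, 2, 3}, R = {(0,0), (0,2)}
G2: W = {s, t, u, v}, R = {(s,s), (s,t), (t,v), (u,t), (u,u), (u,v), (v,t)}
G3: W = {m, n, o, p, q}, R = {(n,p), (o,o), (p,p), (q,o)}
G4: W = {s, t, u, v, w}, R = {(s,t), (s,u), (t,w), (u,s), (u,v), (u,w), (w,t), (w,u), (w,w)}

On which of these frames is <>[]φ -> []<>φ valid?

The schema corresponds to convergence: forall x forall y forall z (Rxy & Rxz -> exists w (Ryw & Rzw)).
G1: fails — R00 and R02 but 0 and 2 have no common successor.
G2: fails — Rss and Rst but s and t have no common successor.
G3: condition met.
G4: fails — Ruv and Ruv but v and v have no common successor.
Valid on: G3.

G3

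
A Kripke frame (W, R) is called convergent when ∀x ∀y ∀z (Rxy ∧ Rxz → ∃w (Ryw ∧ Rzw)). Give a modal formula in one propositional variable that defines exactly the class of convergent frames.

The condition is convergence. The .2 schema ◇□q → □◇q defines it.
Suppose ◇□q→□◇q is valid. Take Rxy, Rxz and set V(q)={w : Ryw}. Then □q at y so ◇□q at x, so □◇q at x, so ◇q at z, giving w with Rzw and Ryw.

◇□q → □◇q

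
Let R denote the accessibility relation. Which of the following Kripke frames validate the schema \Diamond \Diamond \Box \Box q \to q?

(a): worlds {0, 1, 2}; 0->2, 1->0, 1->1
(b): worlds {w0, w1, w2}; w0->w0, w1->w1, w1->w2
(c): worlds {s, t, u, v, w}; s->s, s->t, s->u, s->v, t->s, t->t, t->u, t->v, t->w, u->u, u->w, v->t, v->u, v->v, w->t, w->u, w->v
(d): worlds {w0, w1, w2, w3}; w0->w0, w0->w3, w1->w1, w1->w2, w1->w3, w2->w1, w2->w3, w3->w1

none

This is the axiom for a generalized confluence (Geach) condition; its first-order frame correspondent is \forall x \forall y (x R^2 y \to \exists w (y R^2 w \wedge x = w)).
(a): fails — 1R²0 but no w with 0R²w and 1=w.
(b): fails — w1R²w2 but no w with w2R²w and w1=w.
(c): fails — sR²u but no w* with uR²w* and s=w*.
(d): fails — w0R²w1 but no w with w1R²w and w0=w.
Valid on no frame.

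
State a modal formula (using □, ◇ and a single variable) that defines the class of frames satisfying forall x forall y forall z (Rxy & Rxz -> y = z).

◇r → □r

A defining formula is ◇r → □r (the CD axiom).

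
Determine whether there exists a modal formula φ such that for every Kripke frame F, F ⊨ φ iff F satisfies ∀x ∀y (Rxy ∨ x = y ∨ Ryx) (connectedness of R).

Modal frame validity is preserved under disjoint unions.
Take 2 disjoint single-world reflexive frames: each is trivially connected, but their disjoint union has 2 worlds with no edge between distinct components, so it is not connected.
So the class is not modally definable.

Not definable by any modal formula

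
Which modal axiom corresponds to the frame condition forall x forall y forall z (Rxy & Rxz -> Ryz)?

◇r → □◇r

This is the Euclidean property; the standard corresponding axiom is 5: ◇r → □◇r.
Suppose ◇r→□◇r is valid. Take Rxy, Rxz and set V(r)={y}. Then ◇r at x, so □◇r at x, so ◇r at z, so some w with Rzw has r; w=y, i.e. Rzy. By symmetry of the argument, Ryz.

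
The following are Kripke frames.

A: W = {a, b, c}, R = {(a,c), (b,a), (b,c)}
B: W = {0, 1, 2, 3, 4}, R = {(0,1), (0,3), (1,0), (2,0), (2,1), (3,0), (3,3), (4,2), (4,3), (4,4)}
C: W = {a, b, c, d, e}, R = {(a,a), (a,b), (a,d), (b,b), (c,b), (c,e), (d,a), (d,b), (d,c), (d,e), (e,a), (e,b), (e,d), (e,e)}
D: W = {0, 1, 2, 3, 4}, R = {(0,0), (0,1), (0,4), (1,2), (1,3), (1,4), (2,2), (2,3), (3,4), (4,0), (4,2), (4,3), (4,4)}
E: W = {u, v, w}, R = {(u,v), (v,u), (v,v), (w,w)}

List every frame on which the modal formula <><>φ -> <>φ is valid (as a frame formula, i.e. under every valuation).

A

This is the axiom for transitivity; its first-order frame correspondent is forall x forall y forall z (Rxy & Ryz -> Rxz).
A: satisfies the condition.
B: fails — R10 and R01 but not R11.
C: fails — Red and Rdc but not Rec.
D: fails — R34 and R40 but not R30.
E: fails — Ruv and Rvu but not Ruu.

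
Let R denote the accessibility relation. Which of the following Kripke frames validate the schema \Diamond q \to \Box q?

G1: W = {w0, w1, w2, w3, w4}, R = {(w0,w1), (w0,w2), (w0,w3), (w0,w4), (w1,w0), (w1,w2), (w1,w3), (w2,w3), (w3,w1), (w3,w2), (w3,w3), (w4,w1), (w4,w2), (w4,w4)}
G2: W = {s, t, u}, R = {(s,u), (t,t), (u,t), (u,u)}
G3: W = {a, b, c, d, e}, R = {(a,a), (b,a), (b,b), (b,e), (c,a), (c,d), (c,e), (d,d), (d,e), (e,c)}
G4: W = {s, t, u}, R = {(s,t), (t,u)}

G4

Frame correspondent (Sahlqvist): \forall x \forall y \forall z (Rxy \wedge Rxz \to y = z) — i.e. partial functionality.
G1: fails — w0 sees both w1 and w2.
G2: fails — u sees both t and u.
G3: fails — b sees both a and b.
G4: holds.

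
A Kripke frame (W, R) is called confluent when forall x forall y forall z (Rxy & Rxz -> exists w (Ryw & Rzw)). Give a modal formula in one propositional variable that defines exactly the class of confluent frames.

A defining formula is ◇□s → □◇s (the .2 axiom).
Suppose ◇□s→□◇s is valid. Take Rxy, Rxz and set V(s)={w : Ryw}. Then □s at y so ◇□s at x, so □◇s at x, so ◇s at z, giving w with Rzw and Ryw.

◇□s → □◇s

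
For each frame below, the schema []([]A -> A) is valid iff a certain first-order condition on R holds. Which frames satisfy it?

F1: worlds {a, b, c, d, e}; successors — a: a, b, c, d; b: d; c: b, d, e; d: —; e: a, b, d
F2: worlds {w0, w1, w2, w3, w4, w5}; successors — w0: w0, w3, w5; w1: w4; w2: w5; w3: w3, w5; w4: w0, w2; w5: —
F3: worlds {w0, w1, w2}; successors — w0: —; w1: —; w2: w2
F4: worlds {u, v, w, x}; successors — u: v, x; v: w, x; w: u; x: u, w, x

Frame correspondent (Sahlqvist): forall x forall y (Rxy -> Ryy) — i.e. shift-reflexivity.
F1: fails — Reb but not Rbb.
F2: fails — Rw3w5 but not Rw5w5.
F3: condition met.
F4: fails — Ruv but not Rvv.
Valid on: F3.

F3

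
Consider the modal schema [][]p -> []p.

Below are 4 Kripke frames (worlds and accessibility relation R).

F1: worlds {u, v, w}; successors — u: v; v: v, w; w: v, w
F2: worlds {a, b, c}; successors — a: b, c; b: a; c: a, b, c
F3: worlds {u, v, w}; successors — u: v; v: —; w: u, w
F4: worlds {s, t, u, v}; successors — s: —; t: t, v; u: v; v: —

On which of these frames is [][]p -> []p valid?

F1

This is the axiom for density; its first-order frame correspondent is forall x forall y (Rxy -> exists z (Rxz & Rzy)).
F1: holds.
F2: fails — Rba but no z with Rbz and Rza.
F3: fails — Ruv but no z with Ruz and Rzv.
F4: fails — Ruv but no z with Ruz and Rzv.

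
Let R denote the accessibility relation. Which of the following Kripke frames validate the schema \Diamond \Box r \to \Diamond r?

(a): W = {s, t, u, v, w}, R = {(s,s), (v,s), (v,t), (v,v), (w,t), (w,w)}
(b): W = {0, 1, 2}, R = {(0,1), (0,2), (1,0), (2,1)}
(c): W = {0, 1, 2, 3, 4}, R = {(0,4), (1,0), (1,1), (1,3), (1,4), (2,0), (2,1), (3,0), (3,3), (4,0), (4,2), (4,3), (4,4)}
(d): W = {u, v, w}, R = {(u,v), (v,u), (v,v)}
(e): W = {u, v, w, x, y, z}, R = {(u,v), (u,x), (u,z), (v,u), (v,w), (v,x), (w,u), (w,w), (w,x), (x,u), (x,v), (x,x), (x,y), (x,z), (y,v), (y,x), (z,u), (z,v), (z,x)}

(d), (e)

The schema corresponds to a generalized confluence (Geach) condition: \forall x \forall y (xRy \to \exists w (yRw \wedge xRw)).
(a): fails — vRt but no w* with tRw* and vRw*.
(b): fails — 0R1 but no w with 1Rw and 0Rw.
(c): fails — 2R0 but no w with 0Rw and 2Rw.
(d): ✓.
(e): ✓.
Valid on: (d), (e).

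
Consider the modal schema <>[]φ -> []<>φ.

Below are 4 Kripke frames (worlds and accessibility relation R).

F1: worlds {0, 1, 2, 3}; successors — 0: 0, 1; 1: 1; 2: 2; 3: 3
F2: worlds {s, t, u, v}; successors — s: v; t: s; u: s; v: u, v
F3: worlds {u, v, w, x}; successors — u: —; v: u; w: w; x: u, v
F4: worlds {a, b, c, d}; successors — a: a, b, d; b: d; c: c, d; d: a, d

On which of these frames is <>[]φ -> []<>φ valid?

Frame correspondent (Sahlqvist): forall x forall y forall z (Rxy & Rxz -> exists w (Ryw & Rzw)) — i.e. convergence.
F1: condition met.
F2: fails — Rvv and Rvu but v and u have no common successor.
F3: fails — Rvu and Rvu but u and u have no common successor.
F4: condition met.

F1, F4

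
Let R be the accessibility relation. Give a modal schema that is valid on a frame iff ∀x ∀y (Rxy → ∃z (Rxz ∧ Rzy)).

A defining formula is □□ψ → □ψ (the C4 axiom).

□□ψ → □ψ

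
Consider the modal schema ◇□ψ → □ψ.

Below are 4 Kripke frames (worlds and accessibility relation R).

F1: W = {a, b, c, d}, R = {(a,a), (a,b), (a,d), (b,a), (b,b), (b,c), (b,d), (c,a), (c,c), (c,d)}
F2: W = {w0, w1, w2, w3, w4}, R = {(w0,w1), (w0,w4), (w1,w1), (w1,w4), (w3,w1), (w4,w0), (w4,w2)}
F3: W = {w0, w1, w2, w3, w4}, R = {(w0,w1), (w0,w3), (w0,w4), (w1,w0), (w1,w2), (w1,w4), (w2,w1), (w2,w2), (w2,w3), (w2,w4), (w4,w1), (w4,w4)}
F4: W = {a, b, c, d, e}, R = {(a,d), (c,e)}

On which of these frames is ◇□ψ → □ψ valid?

none

Frame correspondent (Sahlqvist): ∀x ∀y ∀z (Rxy ∧ Rxz → Ryz) — i.e. the Euclidean property.
F1: fails — Rad and Rab but not Rdb.
F2: fails — Rw0w4 and Rw0w4 but not Rw4w4.
F3: fails — Rw0w4 and Rw0w3 but not Rw4w3.
F4: fails — Rad and Rad but not Rdd.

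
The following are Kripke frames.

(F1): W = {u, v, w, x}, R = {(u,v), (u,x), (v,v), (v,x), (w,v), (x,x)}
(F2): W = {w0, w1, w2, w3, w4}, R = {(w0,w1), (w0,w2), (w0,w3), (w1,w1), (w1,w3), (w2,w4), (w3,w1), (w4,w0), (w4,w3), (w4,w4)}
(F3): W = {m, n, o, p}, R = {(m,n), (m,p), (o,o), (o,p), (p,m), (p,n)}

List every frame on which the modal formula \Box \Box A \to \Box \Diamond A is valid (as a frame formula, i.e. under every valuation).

(F1), (F2)

This is the axiom for a generalized confluence (Geach) condition; its first-order frame correspondent is \forall x \forall z (xRz \to \exists w (x R^2 w \wedge zRw)).
(F1): ✓.
(F2): ✓.
(F3): fails — mRn but no w with mR²w and nRw.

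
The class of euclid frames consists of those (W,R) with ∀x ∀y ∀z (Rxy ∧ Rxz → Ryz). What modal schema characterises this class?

This is the Euclidean property; the standard corresponding axiom is 5: ◇ψ → □◇ψ.
Suppose ◇ψ→□◇ψ is valid. Take Rxy, Rxz and set V(ψ)={y}. Then ◇ψ at x, so □◇ψ at x, so ◇ψ at z, so some w with Rzw has ψ; w=y, i.e. Rzy. By symmetry of the argument, Ryz.

◇ψ → □◇ψ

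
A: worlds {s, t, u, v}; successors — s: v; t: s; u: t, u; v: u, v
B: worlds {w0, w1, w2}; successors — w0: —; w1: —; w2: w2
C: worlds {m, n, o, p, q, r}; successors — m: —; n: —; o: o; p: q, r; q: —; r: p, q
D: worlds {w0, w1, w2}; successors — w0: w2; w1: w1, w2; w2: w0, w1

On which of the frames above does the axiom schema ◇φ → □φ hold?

Frame correspondent (Sahlqvist): ∀x ∀y ∀z (Rxy ∧ Rxz → y = z) — i.e. partial functionality.
A: fails — u sees both t and u.
B: satisfies the condition.
C: fails — p sees both q and r.
D: fails — w1 sees both w1 and w2.

B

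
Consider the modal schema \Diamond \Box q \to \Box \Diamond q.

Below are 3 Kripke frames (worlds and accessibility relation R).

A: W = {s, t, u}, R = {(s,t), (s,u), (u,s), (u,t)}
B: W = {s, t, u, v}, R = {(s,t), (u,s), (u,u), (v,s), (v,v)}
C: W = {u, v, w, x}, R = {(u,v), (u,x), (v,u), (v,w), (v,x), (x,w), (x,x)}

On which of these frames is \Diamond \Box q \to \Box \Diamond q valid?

none

This is the axiom for convergence; its first-order frame correspondent is \forall x \forall y \forall z (Rxy \wedge Rxz \to \exists w (Ryw \wedge Rzw)).
A: fails — Rsu and Rst but u and t have no common successor.
B: fails — Rst and Rst but t and t have no common successor.
C: fails — Rvw and Rvw but w and w have no common successor.
Valid on no frame.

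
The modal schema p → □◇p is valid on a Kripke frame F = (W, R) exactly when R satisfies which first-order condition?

This schema is the B axiom.
It corresponds to symmetry: ∀x ∀y (Rxy → Ryx).

symmetry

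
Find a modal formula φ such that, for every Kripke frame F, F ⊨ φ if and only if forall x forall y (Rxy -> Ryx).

q → □◇q

A defining formula is q → □◇q (the B axiom).
Suppose q→□◇q is valid. Take Rxy and set V(q)={x}. Then q at x, so □◇q at x, so ◇q at y, so some z with Ryz has q; z=x, i.e. Ryx.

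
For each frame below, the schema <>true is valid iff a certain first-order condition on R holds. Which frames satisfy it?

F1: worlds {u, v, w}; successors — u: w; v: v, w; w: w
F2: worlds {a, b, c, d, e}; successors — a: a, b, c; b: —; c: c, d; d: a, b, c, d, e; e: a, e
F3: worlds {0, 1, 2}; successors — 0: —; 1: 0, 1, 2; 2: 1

F1

Frame correspondent (Sahlqvist): forall x exists y Rxy — i.e. seriality.
F1: holds.
F2: fails — world b has no successor.
F3: fails — world 0 has no successor.
Valid on: F1.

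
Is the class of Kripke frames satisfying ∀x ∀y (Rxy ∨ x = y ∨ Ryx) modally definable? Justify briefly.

No — not modally definable

If a class were modally definable it would be closed under disjoint unions (Goldblatt–Thomason).
Take 4 disjoint single-world reflexive frames: each is trivially connected, but their disjoint union has 4 worlds with no edge between distinct components, so it is not connected.
Hence connectedness of R is not modally definable.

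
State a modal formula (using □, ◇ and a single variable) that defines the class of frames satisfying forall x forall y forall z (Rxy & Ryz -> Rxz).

This is transitivity; the standard corresponding axiom is 4: □ψ → □□ψ.
Suppose □ψ→□□ψ is valid. Take Rxy, Ryz and set V(ψ)={w : Rxw}. Then □ψ at x, so □□ψ at x, so □ψ at y, so ψ at z, i.e. Rxz.

□ψ → □□ψ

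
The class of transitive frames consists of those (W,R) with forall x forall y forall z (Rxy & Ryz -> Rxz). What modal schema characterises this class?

The condition is transitivity. The 4 schema □r → □□r defines it.
Suppose □r→□□r is valid. Take Rxy, Ryz and set V(r)={w : Rxw}. Then □r at x, so □□r at x, so □r at y, so r at z, i.e. Rxz.

□r → □□r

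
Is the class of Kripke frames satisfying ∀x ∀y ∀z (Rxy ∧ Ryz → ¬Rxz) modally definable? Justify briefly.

If a class were modally definable it would be closed under surjective bounded morphisms (Goldblatt–Thomason).
The 3-cycle (worlds s,t,u with s→t→u→s) is intransitive. Mapping every world to a single reflexive point • is a surjective bounded morphism; the reflexive point is not intransitive (R••∧R•• but R••).
Hence intransitivity is not modally definable.

No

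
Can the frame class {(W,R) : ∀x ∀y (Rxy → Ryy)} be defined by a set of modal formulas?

Definable; □(□p → p) defines it

Yes: it is shift-reflexivity, defined by the T□ schema □(□p → p).
Suppose □(□p→p) is valid. Take Rxy and set V(p)={w : Ryw}. Then at y, □p holds; since □(□p→p) at x, □p→p at y, so p at y, i.e. Ryy.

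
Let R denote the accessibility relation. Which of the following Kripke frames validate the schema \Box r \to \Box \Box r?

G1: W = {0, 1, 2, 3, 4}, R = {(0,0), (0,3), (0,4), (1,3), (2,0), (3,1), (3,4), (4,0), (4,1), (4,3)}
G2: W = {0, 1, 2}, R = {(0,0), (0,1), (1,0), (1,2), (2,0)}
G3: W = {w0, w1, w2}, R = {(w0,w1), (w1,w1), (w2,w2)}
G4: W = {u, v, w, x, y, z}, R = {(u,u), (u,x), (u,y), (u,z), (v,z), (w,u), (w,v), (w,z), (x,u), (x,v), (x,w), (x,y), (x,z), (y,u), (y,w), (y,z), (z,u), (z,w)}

G3

The schema corresponds to transitivity: \forall x \forall y \forall z (Rxy \wedge Ryz \to Rxz).
G1: fails — R34 and R43 but not R33.
G2: fails — R10 and R01 but not R11.
G3: satisfies the condition.
G4: fails — Ruz and Rzw but not Ruw.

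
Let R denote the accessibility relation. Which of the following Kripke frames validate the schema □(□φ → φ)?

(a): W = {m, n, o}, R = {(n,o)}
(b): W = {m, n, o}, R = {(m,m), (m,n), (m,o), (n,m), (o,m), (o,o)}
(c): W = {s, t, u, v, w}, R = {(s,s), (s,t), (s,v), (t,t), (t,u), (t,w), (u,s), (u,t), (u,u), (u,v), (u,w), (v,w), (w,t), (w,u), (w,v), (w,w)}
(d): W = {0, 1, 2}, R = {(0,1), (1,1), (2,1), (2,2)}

This is the axiom for shift-reflexivity; its first-order frame correspondent is ∀x ∀y (Rxy → Ryy).
(a): fails — Rno but not Roo.
(b): fails — Rmn but not Rnn.
(c): fails — Ruv but not Rvv.
(d): condition met.
Valid on: (d).

(d)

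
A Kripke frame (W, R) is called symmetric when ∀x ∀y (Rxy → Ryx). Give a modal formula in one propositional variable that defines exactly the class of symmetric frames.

This is symmetry; the standard corresponding axiom is B: r → □◇r.
Suppose r→□◇r is valid. Take Rxy and set V(r)={x}. Then r at x, so □◇r at x, so ◇r at y, so some z with Ryz has r; z=x, i.e. Ryx.

r → □◇r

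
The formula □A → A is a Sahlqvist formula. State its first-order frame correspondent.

This is the T axiom.
It corresponds to reflexivity: ∀x Rxx.

reflexivity: ∀x Rxx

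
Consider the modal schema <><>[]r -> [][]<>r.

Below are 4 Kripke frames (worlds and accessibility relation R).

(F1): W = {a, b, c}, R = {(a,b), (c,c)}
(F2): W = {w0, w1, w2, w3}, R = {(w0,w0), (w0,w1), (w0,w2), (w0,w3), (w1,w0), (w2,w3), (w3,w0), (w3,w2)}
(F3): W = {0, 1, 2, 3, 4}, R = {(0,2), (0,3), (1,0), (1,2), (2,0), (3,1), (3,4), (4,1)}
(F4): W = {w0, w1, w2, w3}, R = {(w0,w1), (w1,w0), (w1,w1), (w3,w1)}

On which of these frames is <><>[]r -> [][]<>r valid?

(F1), (F4)

This is the axiom for a generalized confluence (Geach) condition; its first-order frame correspondent is forall x forall y forall z ((x R^2 y & x R^2 z) -> exists w (yRw & zRw)).
(F1): holds.
(F2): fails — w0R²w1, w0R²w2 but no w with w1Rw and w2Rw.
(F3): fails — 0R²0, 0R²4 but no w with 0Rw and 4Rw.
(F4): holds.
Valid on: (F1), (F4).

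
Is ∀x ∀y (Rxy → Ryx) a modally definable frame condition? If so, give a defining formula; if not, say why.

This is a Sahlqvist condition; the B axiom q → □◇q defines it.

Definable; q → □◇q defines it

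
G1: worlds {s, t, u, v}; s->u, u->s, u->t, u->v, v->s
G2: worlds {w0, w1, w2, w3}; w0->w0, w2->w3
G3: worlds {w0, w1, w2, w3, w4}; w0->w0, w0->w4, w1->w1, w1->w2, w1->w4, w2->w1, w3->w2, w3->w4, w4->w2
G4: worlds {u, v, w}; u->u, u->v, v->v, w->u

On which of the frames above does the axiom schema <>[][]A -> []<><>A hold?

This is the axiom for a generalized confluence (Geach) condition; its first-order frame correspondent is forall x forall y forall z ((xRy & xRz) -> exists w (y R^2 w & z R^2 w)).
G1: fails — uRs, uRt but no w with sR²w and tR²w.
G2: fails — w2Rw3, w2Rw3 but no w with w3R²w and w3R²w.
G3: fails — w0Rw0, w0Rw4 but no w with w0R²w and w4R²w.
G4: holds.

G4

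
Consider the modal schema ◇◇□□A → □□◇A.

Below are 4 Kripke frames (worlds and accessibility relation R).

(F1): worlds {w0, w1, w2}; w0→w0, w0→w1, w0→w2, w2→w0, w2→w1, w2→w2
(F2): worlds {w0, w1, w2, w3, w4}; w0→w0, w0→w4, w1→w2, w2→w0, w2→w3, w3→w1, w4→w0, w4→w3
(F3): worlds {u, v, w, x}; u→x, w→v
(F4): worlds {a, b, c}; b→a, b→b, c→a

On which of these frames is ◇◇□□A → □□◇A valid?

Frame correspondent (Sahlqvist): ∀x ∀y ∀z ((xR²y ∧ xR²z) → ∃w (yR²w ∧ zRw)) — i.e. a generalized confluence (Geach) condition.
(F1): fails — w0R²w0, w0R²w1 but no w with w0R²w and w1Rw.
(F2): fails — w0R²w0, w0R²w3 but no w with w0R²w and w3Rw.
(F3): satisfies the condition.
(F4): fails — bR²a, bR²a but no w with aR²w and aRw.
Valid on: (F3).

(F3)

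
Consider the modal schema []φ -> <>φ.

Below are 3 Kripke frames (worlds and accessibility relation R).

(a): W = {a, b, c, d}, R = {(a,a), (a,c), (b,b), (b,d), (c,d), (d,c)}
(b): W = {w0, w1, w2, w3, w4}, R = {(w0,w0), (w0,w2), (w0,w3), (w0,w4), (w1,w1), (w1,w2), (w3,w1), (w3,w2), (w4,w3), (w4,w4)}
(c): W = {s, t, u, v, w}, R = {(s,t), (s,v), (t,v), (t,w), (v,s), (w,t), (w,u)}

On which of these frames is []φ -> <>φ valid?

This is the axiom for seriality; its first-order frame correspondent is forall x exists y Rxy.
(a): condition met.
(b): fails — world w2 has no successor.
(c): fails — world u has no successor.

(a)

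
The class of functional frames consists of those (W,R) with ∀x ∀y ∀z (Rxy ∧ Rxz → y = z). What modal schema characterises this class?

◇ψ → □ψ

This is partial functionality; the standard corresponding axiom is CD: ◇ψ → □ψ.
Suppose ◇ψ→□ψ is valid. Take Rxy, Rxz and set V(ψ)={y}. Then ◇ψ at x, so □ψ at x, so ψ at z, i.e. z=y.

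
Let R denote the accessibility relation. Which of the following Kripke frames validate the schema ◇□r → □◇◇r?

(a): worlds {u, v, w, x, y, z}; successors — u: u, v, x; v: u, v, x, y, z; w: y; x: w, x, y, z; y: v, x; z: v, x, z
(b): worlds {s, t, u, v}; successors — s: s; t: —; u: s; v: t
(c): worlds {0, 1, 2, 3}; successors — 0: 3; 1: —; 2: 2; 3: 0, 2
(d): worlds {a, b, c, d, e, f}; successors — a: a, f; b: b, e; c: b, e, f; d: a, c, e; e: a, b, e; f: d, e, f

This is the axiom for a generalized confluence (Geach) condition; its first-order frame correspondent is ∀x ∀y ∀z ((xRy ∧ xRz) → ∃w (yRw ∧ zR²w)).
(a): fails — xRw, xRw but no t with wRt and wR²t.
(b): fails — vRt, vRt but no w with tRw and tR²w.
(c): fails — 3R0, 3R0 but no w with 0Rw and 0R²w.
(d): holds.

(d)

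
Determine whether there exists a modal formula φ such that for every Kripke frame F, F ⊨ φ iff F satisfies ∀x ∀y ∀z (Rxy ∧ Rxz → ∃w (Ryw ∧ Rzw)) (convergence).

Yes — defined by ◇□r → □◇r

The condition is convergence. A defining modal formula is ◇□r → □◇r.
Suppose ◇□r→□◇r is valid. Take Rxy, Rxz and set V(r)={w : Ryw}. Then □r at y so ◇□r at x, so □◇r at x, so ◇r at z, giving w with Rzw and Ryw.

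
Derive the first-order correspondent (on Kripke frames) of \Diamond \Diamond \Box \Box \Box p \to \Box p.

\forall x \forall y \forall z ((x R^2 y \wedge xRz) \to \exists w (y R^3 w \wedge z = w))

This is a Sahlqvist (Geach-type) schema ◇^2□^3p → □^1◇^0p.
First-order correspondent: \forall x \forall y \forall z ((x R^2 y \wedge xRz) \to \exists w (y R^3 w \wedge z = w)).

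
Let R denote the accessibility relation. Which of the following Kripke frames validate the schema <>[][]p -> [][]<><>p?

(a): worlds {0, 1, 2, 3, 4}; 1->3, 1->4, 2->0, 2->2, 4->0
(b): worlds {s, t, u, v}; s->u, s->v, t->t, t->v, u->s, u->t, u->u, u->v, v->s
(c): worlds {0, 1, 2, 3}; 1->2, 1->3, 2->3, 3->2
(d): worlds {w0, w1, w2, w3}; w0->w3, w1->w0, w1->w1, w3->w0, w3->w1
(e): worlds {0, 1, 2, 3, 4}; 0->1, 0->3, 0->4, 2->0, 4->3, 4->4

(b), (d)

Frame correspondent (Sahlqvist): forall x forall y forall z ((xRy & x R^2 z) -> exists w (y R^2 w & z R^2 w)) — i.e. a generalized confluence (Geach) condition.
(a): fails — 1R3, 1R²0 but no w with 3R²w and 0R²w.
(b): ✓.
(c): fails — 1R2, 1R²3 but no w with 2R²w and 3R²w.
(d): ✓.
(e): fails — 0R1, 0R²3 but no w with 1R²w and 3R²w.
Valid on: (b), (d).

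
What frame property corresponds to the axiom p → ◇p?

This is a form of the T axiom.
Its frame correspondent is reflexivity — ∀x Rxx.

reflexivity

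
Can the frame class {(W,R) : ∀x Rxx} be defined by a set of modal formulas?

The condition is reflexivity. A defining modal formula is □r → r.
Suppose □r→r is valid. At any x set V(r)={w : Rxw}. Then □r holds at x, so r holds at x, i.e. Rxx.

Yes — defined by □r → r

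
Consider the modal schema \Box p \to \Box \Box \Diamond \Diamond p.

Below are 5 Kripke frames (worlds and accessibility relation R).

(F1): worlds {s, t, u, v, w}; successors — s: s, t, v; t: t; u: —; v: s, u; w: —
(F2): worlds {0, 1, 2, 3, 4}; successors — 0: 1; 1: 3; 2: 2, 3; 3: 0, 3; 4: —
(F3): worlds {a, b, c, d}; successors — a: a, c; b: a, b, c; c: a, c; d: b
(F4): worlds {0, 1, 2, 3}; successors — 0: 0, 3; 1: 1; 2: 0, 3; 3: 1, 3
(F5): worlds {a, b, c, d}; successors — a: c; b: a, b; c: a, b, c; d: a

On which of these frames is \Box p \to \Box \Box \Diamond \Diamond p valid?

Frame correspondent (Sahlqvist): \forall x \forall z (x R^2 z \to \exists w (xRw \wedge z R^2 w)) — i.e. a generalized confluence (Geach) condition.
(F1): fails — sR²u but no w* with sRw* and uR²w*.
(F2): condition met.
(F3): fails — dR²a but no w with dRw and aR²w.
(F4): fails — 0R²1 but no w with 0Rw and 1R²w.
(F5): condition met.

(F2), (F5)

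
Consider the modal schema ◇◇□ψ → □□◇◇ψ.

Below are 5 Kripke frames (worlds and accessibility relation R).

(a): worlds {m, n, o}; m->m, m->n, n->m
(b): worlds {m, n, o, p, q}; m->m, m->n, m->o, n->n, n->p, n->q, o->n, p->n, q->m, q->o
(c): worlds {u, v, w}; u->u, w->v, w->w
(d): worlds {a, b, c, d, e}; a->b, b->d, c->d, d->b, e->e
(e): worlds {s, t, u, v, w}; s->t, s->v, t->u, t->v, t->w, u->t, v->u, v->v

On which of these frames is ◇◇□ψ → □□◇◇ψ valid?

This is the axiom for a generalized confluence (Geach) condition; its first-order frame correspondent is ∀x ∀y ∀z ((xR²y ∧ xR²z) → ∃w (yRw ∧ zR²w)).
(a): ✓.
(b): fails — mR²q, mR²o but no w with qRw and oR²w.
(c): fails — wR²v, wR²v but no t with vRt and vR²t.
(d): fails — aR²d, aR²d but no w with dRw and dR²w.
(e): fails — sR²u, sR²u but no w* with uRw* and uR²w*.

(a)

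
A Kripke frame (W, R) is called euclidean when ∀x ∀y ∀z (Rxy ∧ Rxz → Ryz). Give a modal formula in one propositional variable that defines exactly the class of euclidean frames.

A defining formula is ◇q → □◇q (the 5 axiom).
Suppose ◇q→□◇q is valid. Take Rxy, Rxz and set V(q)={y}. Then ◇q at x, so □◇q at x, so ◇q at z, so some w with Rzw has q; w=y, i.e. Rzy. By symmetry of the argument, Ryz.

◇q → □◇q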